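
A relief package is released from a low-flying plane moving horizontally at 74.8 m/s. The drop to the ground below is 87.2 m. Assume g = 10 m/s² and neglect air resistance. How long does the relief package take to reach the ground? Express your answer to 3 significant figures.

4.18 s

The horizontal speed doesn't affect the fall. With v_y0 = 0, h = ½ g t².
t = √(2 × 87.2 / 10) = √17.44 = 4.18 s.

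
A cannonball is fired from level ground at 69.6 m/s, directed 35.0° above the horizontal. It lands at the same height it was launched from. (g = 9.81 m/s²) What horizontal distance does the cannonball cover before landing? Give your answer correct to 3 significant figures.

464 m

For level ground, R = v₀² sin(2θ) / g.
sin(2 × 35.0°) = sin 70.00° = 0.9397.
R = (69.6)² × 0.9397 / 9.81 = 464 m.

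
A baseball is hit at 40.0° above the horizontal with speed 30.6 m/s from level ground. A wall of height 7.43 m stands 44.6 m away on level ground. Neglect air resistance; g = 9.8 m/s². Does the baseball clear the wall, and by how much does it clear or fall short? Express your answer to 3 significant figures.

Yes — it clears the wall by 12.3 m.

v_x = 30.6 cos 40.0° = 23.44 m/s; v_y0 = 30.6 sin 40.0° = 19.67 m/s.
Time to reach the wall: t = 44.6 / 23.44 = 1.903 s.
Height at that point: y = 19.67×1.903 − 4.900×1.903² = 19.69 m.
That is 19.69 − 7.43 = 12.3 m above the top of the wall, so the baseball clears it.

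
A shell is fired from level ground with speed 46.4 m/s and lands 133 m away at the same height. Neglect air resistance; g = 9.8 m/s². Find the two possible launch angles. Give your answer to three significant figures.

Level-ground range: R = v₀² sin(2θ)/g ⇒ sin 2θ = R g / v₀² = 133×9.8/46.4² = 0.6054.
2θ = arcsin(0.6054) = 37.26° or 180° − 37.26° = 142.74°.
So θ = 18.6° or θ = 71.4°.

18.6° and 71.4°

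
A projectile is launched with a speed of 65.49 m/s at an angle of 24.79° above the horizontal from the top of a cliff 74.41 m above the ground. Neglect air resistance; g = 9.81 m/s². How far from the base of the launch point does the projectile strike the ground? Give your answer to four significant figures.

Components: v_x = 65.49 cos 24.79° = 59.455 m/s, v_y = 65.49 sin 24.79° = 27.460 m/s.
Vertical: 0 = 74.41 + 27.460 t − ½(9.81) t² ⇒ 4.905 t² − 27.460 t − 74.41 = 0.
t = [27.460 + √(754.05 + 1459.9)] / 9.810 = 7.5956 s.
Horizontal: R = v_x · t = 59.455 × 7.5956 = 451.6 m.

451.6 m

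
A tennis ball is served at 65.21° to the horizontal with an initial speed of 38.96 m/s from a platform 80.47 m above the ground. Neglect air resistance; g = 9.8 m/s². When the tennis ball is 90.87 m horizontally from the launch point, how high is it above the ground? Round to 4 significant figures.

125.6 m

v_x = 38.96 cos 65.21° = 16.336 m/s, v_y0 = 38.96 sin 65.21° = 35.370 m/s.
Time to reach x = 90.87 m: t = x / v_x = 90.87 / 16.336 = 5.5626 s.
y = 80.47 + v_y0 t − ½ g t² = 80.47 + 35.370×5.5626 − 4.900×5.5626² = 125.6 m.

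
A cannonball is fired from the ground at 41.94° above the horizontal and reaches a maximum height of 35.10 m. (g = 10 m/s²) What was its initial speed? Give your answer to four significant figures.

39.64 m/s

At maximum height v_y = 0, so (v₀ sin θ)² = 2 g H.
v₀ sin 41.94° = √(2 × 10 × 35.10) = 26.495 m/s.
v₀ = 26.495 / sin 41.94° = 26.495 / 0.6684 = 39.64 m/s.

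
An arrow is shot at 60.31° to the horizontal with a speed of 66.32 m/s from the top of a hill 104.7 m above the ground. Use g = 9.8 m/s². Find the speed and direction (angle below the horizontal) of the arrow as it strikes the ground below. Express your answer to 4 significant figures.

80.31 m/s at 65.86° below the horizontal

v_x = 66.32 cos 60.31° = 32.849 m/s (constant).
|v_y| at impact = √((57.613)² + 2×9.8×104.7) = 73.290 m/s.
Speed = √(32.849² + 73.290²) = 80.31 m/s; angle = arctan(73.290/32.849) = 65.86° below horizontal.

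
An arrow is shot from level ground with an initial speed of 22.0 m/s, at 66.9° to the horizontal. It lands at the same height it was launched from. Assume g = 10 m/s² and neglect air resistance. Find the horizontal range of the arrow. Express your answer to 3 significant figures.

34.9 m

For level ground, R = v₀² sin(2θ) / g.
sin(2 × 66.9°) = sin 133.8° = 0.7218.
R = (22.0)² × 0.7218 / 10 = 34.9 m.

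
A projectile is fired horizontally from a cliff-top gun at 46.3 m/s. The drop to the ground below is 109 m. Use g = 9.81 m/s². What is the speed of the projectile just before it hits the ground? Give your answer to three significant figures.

65.4 m/s

Fall time: t = √(2 × 109 / 9.81) = 4.714 s.
At impact: v_x = 46.3 m/s (unchanged), v_y = g t = 9.81 × 4.714 = 46.24 m/s.
Speed = √(v_x² + v_y²) = √(2144 + 2138) = 65.4 m/s.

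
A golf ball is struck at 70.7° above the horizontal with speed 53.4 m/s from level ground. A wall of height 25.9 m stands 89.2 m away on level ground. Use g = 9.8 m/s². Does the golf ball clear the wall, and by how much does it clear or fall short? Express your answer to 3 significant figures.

v_x = 53.4 cos 70.7° = 17.65 m/s; v_y0 = 53.4 sin 70.7° = 50.40 m/s.
Time to reach the wall: t = 89.2 / 17.65 = 5.054 s.
Height at that point: y = 50.40×5.054 − 4.900×5.054² = 129.6 m.
That is 129.6 − 25.9 = 104 m above the top of the wall, so the golf ball clears it.

Yes — it clears the wall by 104 m.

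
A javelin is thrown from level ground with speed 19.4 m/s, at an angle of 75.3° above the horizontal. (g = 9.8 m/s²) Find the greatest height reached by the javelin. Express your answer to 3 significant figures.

18.0 m

Vertical component of launch velocity: v_y = 19.4 sin 75.3° = 18.76 m/s.
At the highest point the vertical velocity is zero, so v_y² = 2 g h_max.
h_max = (18.76)² / (2 × 9.8) = 351.9 / 19.60 = 18.0 m.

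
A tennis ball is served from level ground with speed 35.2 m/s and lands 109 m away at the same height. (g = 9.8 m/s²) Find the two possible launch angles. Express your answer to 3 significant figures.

Level-ground range: R = v₀² sin(2θ)/g ⇒ sin 2θ = R g / v₀² = 109×9.8/35.2² = 0.8621.
2θ = arcsin(0.8621) = 59.55° or 180° − 59.55° = 120.45°.
So θ = 29.8° or θ = 60.2°.

29.8° and 60.2°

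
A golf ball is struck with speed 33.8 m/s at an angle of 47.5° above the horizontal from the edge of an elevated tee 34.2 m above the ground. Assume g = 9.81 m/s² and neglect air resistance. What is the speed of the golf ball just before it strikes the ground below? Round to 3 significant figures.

42.6 m/s

v_x = 33.8 cos 47.5° = 22.83 m/s is unchanged throughout.
For the vertical component, v_y² = v_y0² + 2 g h = (24.92)² + 2×9.81×34.2 = 1292, so |v_y| = 35.94 m/s.
Impact speed = √(v_x² + v_y²) = √(521.2 + 1292) = 42.6 m/s.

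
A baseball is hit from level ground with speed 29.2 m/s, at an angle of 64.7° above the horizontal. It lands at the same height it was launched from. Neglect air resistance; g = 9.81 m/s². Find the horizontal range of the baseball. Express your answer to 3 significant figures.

67.2 m

For level ground, R = v₀² sin(2θ) / g.
sin(2 × 64.7°) = sin 129.4° = 0.7727.
R = (29.2)² × 0.7727 / 9.81 = 67.2 m.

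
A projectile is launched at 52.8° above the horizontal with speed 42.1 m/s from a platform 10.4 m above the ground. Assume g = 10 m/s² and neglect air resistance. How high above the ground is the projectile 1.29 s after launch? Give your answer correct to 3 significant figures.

v_y0 = 42.1 sin 52.8° = 33.53 m/s.
y(t) = 10.4 + v_y0 t − ½ g t² = 10.4 + 33.53×1.29 − ½×10×1.29² = 45.3 m.

45.3 m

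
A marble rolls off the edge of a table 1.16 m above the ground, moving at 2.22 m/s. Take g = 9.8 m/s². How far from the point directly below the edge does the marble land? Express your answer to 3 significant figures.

Initial vertical velocity is zero, so the fall time comes from h = ½ g t²: t = √(2 × 1.16 / 9.8) = 0.4866 s.
Horizontal motion is uniform at 2.22 m/s, so x = 2.22 × 0.4866 = 1.08 m.

1.08 m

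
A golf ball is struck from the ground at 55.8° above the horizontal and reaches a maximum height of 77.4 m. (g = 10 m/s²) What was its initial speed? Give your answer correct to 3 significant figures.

At maximum height v_y = 0, so (v₀ sin θ)² = 2 g H.
v₀ sin 55.8° = √(2 × 10 × 77.4) = 39.34 m/s.
v₀ = 39.34 / sin 55.8° = 39.34 / 0.8271 = 47.6 m/s.

47.6 m/s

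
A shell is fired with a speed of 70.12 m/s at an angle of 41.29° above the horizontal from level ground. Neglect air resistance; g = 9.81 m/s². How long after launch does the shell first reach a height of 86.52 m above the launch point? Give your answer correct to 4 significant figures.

2.570 s

v_y0 = 70.12 sin 41.29° = 46.270 m/s.
Set y = v_y0 t − ½ g t² = 86.52: 4.905 t² − 46.270 t + 86.52 = 0.
t = [46.270 ± √(2140.9 − 1697.5)] / 9.81 = (46.270 ± 21.057) / 9.81, giving t = 2.570 s or t = 6.863 s.
The shell is on the way up at the first time, so t = 2.570 s.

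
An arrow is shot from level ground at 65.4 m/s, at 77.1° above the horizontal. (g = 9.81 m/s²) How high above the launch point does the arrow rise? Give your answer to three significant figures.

207 m

Vertical component of launch velocity: v_y = 65.4 sin 77.1° = 63.75 m/s.
At the highest point the vertical velocity is zero, so v_y² = 2 g h_max.
h_max = (63.75)² / (2 × 9.81) = 4064 / 19.62 = 207 m.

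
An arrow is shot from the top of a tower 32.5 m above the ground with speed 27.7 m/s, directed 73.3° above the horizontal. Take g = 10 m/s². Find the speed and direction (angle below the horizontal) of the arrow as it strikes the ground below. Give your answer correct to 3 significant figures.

v_x = 27.7 cos 73.3° = 7.960 m/s (constant).
|v_y| at impact = √((26.53)² + 2×10×32.5) = 36.79 m/s.
Speed = √(7.960² + 36.79²) = 37.6 m/s; angle = arctan(36.79/7.960) = 77.8° below horizontal.

37.6 m/s at 77.8° below the horizontal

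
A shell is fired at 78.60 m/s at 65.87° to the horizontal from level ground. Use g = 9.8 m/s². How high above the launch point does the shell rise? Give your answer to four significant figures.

Vertical component of launch velocity: v_y = 78.60 sin 65.87° = 71.732 m/s.
At the highest point the vertical velocity is zero, so v_y² = 2 g h_max.
h_max = (71.732)² / (2 × 9.8) = 5145.5 / 19.60 = 262.5 m.

262.5 m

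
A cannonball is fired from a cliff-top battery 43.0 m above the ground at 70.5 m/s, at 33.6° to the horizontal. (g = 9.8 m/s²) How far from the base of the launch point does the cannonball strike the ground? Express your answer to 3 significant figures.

525 m

Components: v_x = 70.5 cos 33.6° = 58.72 m/s, v_y = 70.5 sin 33.6° = 39.01 m/s.
Vertical: 0 = 43.0 + 39.01 t − ½(9.8) t² ⇒ 4.900 t² − 39.01 t − 43.0 = 0.
t = [39.01 + √(1522 + 842.8)] / 9.800 = 8.943 s.
Horizontal: R = v_x · t = 58.72 × 8.943 = 525 m.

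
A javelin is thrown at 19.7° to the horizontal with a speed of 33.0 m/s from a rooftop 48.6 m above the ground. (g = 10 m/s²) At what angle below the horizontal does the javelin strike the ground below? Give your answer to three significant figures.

46.8°

v_x = 33.0 cos 19.7° = 31.07 m/s.
At impact |v_y| = √(v_y0² + 2 g h) = √(11.12² + 2×10×48.6) = 33.10 m/s.
Angle below horizontal = arctan(|v_y| / v_x) = arctan(33.10 / 31.07) = 46.8°.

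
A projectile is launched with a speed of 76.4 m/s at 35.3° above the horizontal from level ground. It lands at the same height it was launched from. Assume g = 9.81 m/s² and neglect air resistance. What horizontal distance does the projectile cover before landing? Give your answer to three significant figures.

For level ground, R = v₀² sin(2θ) / g.
sin(2 × 35.3°) = sin 70.60° = 0.9432.
R = (76.4)² × 0.9432 / 9.81 = 561 m.

561 m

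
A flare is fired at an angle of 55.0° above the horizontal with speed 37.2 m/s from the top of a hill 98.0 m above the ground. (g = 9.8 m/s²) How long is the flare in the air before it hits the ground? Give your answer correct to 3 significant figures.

8.56 s

Vertical component: v_y = 37.2 sin 55.0° = 30.47 m/s.
Taking up as positive with launch at y = 98.0 m, landing at y = 0: 0 = 98.0 + 30.47 t − ½(9.8) t².
Solving 4.900 t² − 30.47 t − 98.0 = 0 gives t = [30.47 + √(30.47² + 4·4.900·98.0)] / 9.800 = 8.56 s.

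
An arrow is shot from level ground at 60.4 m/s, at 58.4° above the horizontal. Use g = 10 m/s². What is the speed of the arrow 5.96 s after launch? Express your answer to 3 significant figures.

v_x = 60.4 cos 58.4° = 31.65 m/s (constant).
v_y(t) = 60.4 sin 58.4° − g t = 51.44 − 10 × 5.96 = -8.160 m/s.
Speed = √(v_x² + v_y²) = √(1002 + 66.59) = 32.7 m/s.

32.7 m/s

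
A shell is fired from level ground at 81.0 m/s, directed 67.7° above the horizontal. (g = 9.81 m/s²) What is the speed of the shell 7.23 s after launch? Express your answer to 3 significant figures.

v_x = 81.0 cos 67.7° = 30.74 m/s (constant).
v_y(t) = 81.0 sin 67.7° − g t = 74.94 − 9.81 × 7.23 = 4.014 m/s.
Speed = √(v_x² + v_y²) = √(944.9 + 16.11) = 31.0 m/s.

31.0 m/s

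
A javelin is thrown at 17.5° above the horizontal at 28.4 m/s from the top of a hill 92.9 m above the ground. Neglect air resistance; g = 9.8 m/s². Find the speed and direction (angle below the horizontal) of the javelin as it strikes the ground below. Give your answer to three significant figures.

51.3 m/s at 58.1° below the horizontal

v_x = 28.4 cos 17.5° = 27.09 m/s (constant).
|v_y| at impact = √((8.540)² + 2×9.8×92.9) = 43.52 m/s.
Speed = √(27.09² + 43.52²) = 51.3 m/s; angle = arctan(43.52/27.09) = 58.1° below horizontal.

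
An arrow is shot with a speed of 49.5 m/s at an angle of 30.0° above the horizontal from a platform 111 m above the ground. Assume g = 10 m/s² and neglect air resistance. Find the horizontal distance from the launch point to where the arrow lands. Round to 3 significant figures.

334 m

Components: v_x = 49.5 cos 30.0° = 42.87 m/s, v_y = 49.5 sin 30.0° = 24.75 m/s.
Vertical: 0 = 111 + 24.75 t − ½(10) t² ⇒ 5.000 t² − 24.75 t − 111 = 0.
t = [24.75 + √(612.6 + 2220)] / 10.00 = 7.797 s.
Horizontal: R = v_x · t = 42.87 × 7.797 = 334 m.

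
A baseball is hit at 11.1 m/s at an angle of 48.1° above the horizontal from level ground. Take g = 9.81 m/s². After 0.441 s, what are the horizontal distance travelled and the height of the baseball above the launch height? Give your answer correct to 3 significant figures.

v_x = 11.1 cos 48.1° = 7.413 m/s; v_y0 = 11.1 sin 48.1° = 8.262 m/s.
x = v_x t = 7.413 × 0.441 = 3.27 m.
y = v_y0 t − ½ g t² = 8.262×0.441 − 4.905×0.441² = 2.69 m.

x = 3.27 m, y = 2.69 m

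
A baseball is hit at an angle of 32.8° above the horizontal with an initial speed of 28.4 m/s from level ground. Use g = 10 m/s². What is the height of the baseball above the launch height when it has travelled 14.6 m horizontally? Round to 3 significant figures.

v_x = 28.4 cos 32.8° = 23.87 m/s, v_y0 = 28.4 sin 32.8° = 15.38 m/s.
Time to reach x = 14.6 m: t = x / v_x = 14.6 / 23.87 = 0.6116 s.
y = v_y0 t − ½ g t² = 15.38×0.6116 − 5.000×0.6116² = 7.54 m.

7.54 m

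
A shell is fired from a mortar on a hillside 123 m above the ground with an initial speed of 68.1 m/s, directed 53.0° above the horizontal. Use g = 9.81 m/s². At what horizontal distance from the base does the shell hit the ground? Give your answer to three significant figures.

Components: v_x = 68.1 cos 53.0° = 40.98 m/s, v_y = 68.1 sin 53.0° = 54.39 m/s.
Vertical: 0 = 123 + 54.39 t − ½(9.81) t² ⇒ 4.905 t² − 54.39 t − 123 = 0.
t = [54.39 + √(2958 + 2413)] / 9.810 = 13.01 s.
Horizontal: R = v_x · t = 40.98 × 13.01 = 533 m.

533 m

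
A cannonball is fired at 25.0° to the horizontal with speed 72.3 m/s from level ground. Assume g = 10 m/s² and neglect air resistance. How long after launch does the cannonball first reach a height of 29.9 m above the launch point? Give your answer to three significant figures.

1.22 s

v_y0 = 72.3 sin 25.0° = 30.56 m/s.
Set y = v_y0 t − ½ g t² = 29.9: 5.000 t² − 30.56 t + 29.9 = 0.
t = [30.56 ± √(933.9 − 598.0)] / 10 = (30.56 ± 18.33) / 10, giving t = 1.22 s or t = 4.89 s.
The cannonball is on the way up at the first time, so t = 1.22 s.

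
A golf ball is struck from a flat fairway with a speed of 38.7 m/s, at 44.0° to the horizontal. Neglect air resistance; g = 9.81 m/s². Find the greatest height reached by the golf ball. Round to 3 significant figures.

36.8 m

Vertical component of launch velocity: v_y = 38.7 sin 44.0° = 26.88 m/s.
At the highest point the vertical velocity is zero, so v_y² = 2 g h_max.
h_max = (26.88)² / (2 × 9.81) = 722.5 / 19.62 = 36.8 m.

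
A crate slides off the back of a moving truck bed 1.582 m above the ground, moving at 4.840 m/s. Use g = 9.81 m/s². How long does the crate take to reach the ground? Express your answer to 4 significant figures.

The horizontal speed doesn't affect the fall. With v_y0 = 0, h = ½ g t².
t = √(2 × 1.582 / 9.81) = √0.32253 = 0.5679 s.

0.5679 s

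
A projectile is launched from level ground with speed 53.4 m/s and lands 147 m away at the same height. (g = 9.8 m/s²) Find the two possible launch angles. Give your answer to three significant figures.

15.2° and 74.8°

Level-ground range: R = v₀² sin(2θ)/g ⇒ sin 2θ = R g / v₀² = 147×9.8/53.4² = 0.5052.
2θ = arcsin(0.5052) = 30.34° or 180° − 30.34° = 149.66°.
So θ = 15.2° or θ = 74.8°.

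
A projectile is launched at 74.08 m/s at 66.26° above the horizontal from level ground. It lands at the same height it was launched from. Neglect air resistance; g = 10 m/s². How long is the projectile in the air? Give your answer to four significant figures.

Vertical component: v_y = 74.08 sin 66.26° = 67.811 m/s.
For a projectile landing at launch height, time of flight is t = 2 v_y / g = 2 × 67.811 / 10 = 13.56 s.

13.56 s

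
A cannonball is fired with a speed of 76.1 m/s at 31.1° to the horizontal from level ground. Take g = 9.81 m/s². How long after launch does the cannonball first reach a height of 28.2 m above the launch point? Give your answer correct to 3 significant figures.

0.797 s

v_y0 = 76.1 sin 31.1° = 39.31 m/s.
Set y = v_y0 t − ½ g t² = 28.2: 4.905 t² − 39.31 t + 28.2 = 0.
t = [39.31 ± √(1545 − 553.3)] / 9.81 = (39.31 ± 31.49) / 9.81, giving t = 0.797 s or t = 7.22 s.
The cannonball is on the way up at the first time, so t = 0.797 s.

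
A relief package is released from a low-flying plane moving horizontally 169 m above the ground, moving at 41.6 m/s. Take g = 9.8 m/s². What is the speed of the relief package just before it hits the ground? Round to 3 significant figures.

Fall time: t = √(2 × 169 / 9.8) = 5.873 s.
At impact: v_x = 41.6 m/s (unchanged), v_y = g t = 9.8 × 5.873 = 57.56 m/s.
Speed = √(v_x² + v_y²) = √(1731 + 3313) = 71.0 m/s.

71.0 m/s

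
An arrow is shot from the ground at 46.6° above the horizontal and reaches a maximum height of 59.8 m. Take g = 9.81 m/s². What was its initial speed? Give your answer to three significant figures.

At maximum height v_y = 0, so (v₀ sin θ)² = 2 g H.
v₀ sin 46.6° = √(2 × 9.81 × 59.8) = 34.25 m/s.
v₀ = 34.25 / sin 46.6° = 34.25 / 0.7266 = 47.1 m/s.

47.1 m/s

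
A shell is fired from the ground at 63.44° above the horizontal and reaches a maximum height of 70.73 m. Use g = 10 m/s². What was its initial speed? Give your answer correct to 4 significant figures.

42.05 m/s

At maximum height v_y = 0, so (v₀ sin θ)² = 2 g H.
v₀ sin 63.44° = √(2 × 10 × 70.73) = 37.611 m/s.
v₀ = 37.611 / sin 63.44° = 37.611 / 0.8945 = 42.05 m/s.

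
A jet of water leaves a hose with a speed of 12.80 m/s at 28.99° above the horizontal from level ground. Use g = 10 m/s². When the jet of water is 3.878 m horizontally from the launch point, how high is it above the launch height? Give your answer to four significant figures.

1.549 m

v_x = 12.80 cos 28.99° = 11.196 m/s, v_y0 = 12.80 sin 28.99° = 6.2036 m/s.
Time to reach x = 3.878 m: t = x / v_x = 3.878 / 11.196 = 0.34637 s.
y = v_y0 t − ½ g t² = 6.2036×0.34637 − 5.000×0.34637² = 1.549 m.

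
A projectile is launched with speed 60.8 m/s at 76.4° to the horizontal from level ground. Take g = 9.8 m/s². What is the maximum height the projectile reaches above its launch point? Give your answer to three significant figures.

178 m

Vertical component of launch velocity: v_y = 60.8 sin 76.4° = 59.10 m/s.
At the highest point the vertical velocity is zero, so v_y² = 2 g h_max.
h_max = (59.10)² / (2 × 9.8) = 3493 / 19.60 = 178 m.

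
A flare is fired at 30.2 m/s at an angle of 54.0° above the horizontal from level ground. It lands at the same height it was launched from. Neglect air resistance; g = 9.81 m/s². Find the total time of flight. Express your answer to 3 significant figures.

Vertical component: v_y = 30.2 sin 54.0° = 24.43 m/s.
For a projectile landing at launch height, time of flight is t = 2 v_y / g = 2 × 24.43 / 9.81 = 4.98 s.

4.98 s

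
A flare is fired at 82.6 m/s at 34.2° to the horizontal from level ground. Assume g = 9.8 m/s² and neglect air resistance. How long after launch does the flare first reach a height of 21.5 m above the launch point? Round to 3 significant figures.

v_y0 = 82.6 sin 34.2° = 46.43 m/s.
Set y = v_y0 t − ½ g t² = 21.5: 4.900 t² − 46.43 t + 21.5 = 0.
t = [46.43 ± √(2156 − 421.4)] / 9.8 = (46.43 ± 41.65) / 9.8, giving t = 0.488 s or t = 8.99 s.
The flare is on the way up at the first time, so t = 0.488 s.

0.488 s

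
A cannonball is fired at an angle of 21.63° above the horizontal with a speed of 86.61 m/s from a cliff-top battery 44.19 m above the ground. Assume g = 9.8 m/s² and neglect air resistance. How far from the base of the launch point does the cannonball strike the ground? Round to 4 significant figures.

619.0 m

Components: v_x = 86.61 cos 21.63° = 80.511 m/s, v_y = 86.61 sin 21.63° = 31.925 m/s.
Vertical: 0 = 44.19 + 31.925 t − ½(9.8) t² ⇒ 4.900 t² − 31.925 t − 44.19 = 0.
t = [31.925 + √(1019.2 + 866.12)] / 9.800 = 7.6883 s.
Horizontal: R = v_x · t = 80.511 × 7.6883 = 619.0 m.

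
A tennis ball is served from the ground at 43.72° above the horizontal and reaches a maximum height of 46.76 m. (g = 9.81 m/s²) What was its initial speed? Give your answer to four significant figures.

At maximum height v_y = 0, so (v₀ sin θ)² = 2 g H.
v₀ sin 43.72° = √(2 × 9.81 × 46.76) = 30.289 m/s.
v₀ = 30.289 / sin 43.72° = 30.289 / 0.6911 = 43.83 m/s.

43.83 m/s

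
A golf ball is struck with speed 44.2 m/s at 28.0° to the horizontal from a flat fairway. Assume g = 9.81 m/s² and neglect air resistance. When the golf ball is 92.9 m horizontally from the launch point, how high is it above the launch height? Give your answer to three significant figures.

21.6 m

v_x = 44.2 cos 28.0° = 39.03 m/s, v_y0 = 44.2 sin 28.0° = 20.75 m/s.
Time to reach x = 92.9 m: t = x / v_x = 92.9 / 39.03 = 2.380 s.
y = v_y0 t − ½ g t² = 20.75×2.380 − 4.905×2.380² = 21.6 m.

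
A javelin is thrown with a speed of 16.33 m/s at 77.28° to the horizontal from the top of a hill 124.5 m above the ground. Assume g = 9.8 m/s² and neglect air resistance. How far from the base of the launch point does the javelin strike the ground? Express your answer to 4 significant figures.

Components: v_x = 16.33 cos 77.28° = 3.5956 m/s, v_y = 16.33 sin 77.28° = 15.929 m/s.
Vertical: 0 = 124.5 + 15.929 t − ½(9.8) t² ⇒ 4.900 t² − 15.929 t − 124.5 = 0.
t = [15.929 + √(253.73 + 2440.2)] / 9.800 = 6.9216 s.
Horizontal: R = v_x · t = 3.5956 × 6.9216 = 24.89 m.

24.89 m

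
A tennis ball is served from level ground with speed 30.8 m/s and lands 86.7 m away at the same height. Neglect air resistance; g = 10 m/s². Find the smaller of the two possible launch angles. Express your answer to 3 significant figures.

33.0°

Level-ground range: R = v₀² sin(2θ)/g ⇒ sin 2θ = R g / v₀² = 86.7×10/30.8² = 0.9139.
2θ = arcsin(0.9139) = 66.05° or 180° − 66.05° = 113.95°.
So θ = 33.0° or θ = 57.0°.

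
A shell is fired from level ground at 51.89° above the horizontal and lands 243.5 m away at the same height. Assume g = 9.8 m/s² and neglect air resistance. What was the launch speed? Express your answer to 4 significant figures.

49.57 m/s

On level ground, R = v₀² sin(2θ) / g, so v₀ = √(R g / sin 2θ).
sin(2 × 51.89°) = 0.9712.
v₀ = √(243.5 × 9.8 / 0.9712) = √2457.1 = 49.57 m/s.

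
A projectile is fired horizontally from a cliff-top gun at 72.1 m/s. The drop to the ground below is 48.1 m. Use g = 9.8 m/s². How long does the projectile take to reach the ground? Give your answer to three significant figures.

The horizontal speed doesn't affect the fall. With v_y0 = 0, h = ½ g t².
t = √(2 × 48.1 / 9.8) = √9.816 = 3.13 s.

3.13 s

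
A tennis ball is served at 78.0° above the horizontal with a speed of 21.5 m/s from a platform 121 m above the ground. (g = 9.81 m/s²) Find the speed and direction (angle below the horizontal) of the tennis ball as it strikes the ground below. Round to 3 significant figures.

53.3 m/s at 85.2° below the horizontal

v_x = 21.5 cos 78.0° = 4.470 m/s (constant).
|v_y| at impact = √((21.03)² + 2×9.81×121) = 53.07 m/s.
Speed = √(4.470² + 53.07²) = 53.3 m/s; angle = arctan(53.07/4.470) = 85.2° below horizontal.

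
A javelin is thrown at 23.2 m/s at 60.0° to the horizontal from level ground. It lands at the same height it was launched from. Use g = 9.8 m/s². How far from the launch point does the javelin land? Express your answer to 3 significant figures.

Components: v_x = 23.2 cos 60.0° = 11.60 m/s, v_y = 23.2 sin 60.0° = 20.09 m/s.
Time of flight (same landing height): t = 2 v_y / g = 2 × 20.09 / 9.8 = 4.100 s.
Range: R = v_x · t = 11.60 × 4.100 = 47.6 m.

47.6 m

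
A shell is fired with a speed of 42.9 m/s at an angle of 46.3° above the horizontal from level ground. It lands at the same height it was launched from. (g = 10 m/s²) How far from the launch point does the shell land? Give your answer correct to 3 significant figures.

184 m

Components: v_x = 42.9 cos 46.3° = 29.64 m/s, v_y = 42.9 sin 46.3° = 31.02 m/s.
Time of flight (same landing height): t = 2 v_y / g = 2 × 31.02 / 10 = 6.204 s.
Range: R = v_x · t = 29.64 × 6.204 = 184 m.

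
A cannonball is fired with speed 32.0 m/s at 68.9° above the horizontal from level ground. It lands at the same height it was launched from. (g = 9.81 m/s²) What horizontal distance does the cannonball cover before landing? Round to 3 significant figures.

70.1 m

Components: v_x = 32.0 cos 68.9° = 11.52 m/s, v_y = 32.0 sin 68.9° = 29.85 m/s.
Time of flight (same landing height): t = 2 v_y / g = 2 × 29.85 / 9.81 = 6.086 s.
Range: R = v_x · t = 11.52 × 6.086 = 70.1 m.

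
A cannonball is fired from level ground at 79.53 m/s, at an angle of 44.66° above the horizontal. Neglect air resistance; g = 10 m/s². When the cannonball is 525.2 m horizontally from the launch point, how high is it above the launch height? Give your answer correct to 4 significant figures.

v_x = 79.53 cos 44.66° = 56.569 m/s, v_y0 = 79.53 sin 44.66° = 55.902 m/s.
Time to reach x = 525.2 m: t = x / v_x = 525.2 / 56.569 = 9.2842 s.
y = v_y0 t − ½ g t² = 55.902×9.2842 − 5.000×9.2842² = 88.02 m.

88.02 m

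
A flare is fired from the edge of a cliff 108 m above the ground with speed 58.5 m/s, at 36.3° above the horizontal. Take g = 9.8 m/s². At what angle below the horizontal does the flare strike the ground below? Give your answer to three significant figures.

50.7°

v_x = 58.5 cos 36.3° = 47.15 m/s.
At impact |v_y| = √(v_y0² + 2 g h) = √(34.63² + 2×9.8×108) = 57.59 m/s.
Angle below horizontal = arctan(|v_y| / v_x) = arctan(57.59 / 47.15) = 50.7°.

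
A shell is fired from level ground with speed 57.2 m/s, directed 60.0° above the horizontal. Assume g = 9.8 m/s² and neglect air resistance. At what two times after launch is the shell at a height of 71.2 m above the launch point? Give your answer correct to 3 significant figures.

1.74 s and 8.37 s

v_y0 = 57.2 sin 60.0° = 49.54 m/s.
Set y = v_y0 t − ½ g t² = 71.2: 4.900 t² − 49.54 t + 71.2 = 0.
t = [49.54 ± √(2454 − 1396)] / 9.8 = (49.54 ± 32.53) / 9.8, giving t = 1.74 s or t = 8.37 s.
So the shell is at 71.2 m at t = 1.74 s (rising) and t = 8.37 s (falling).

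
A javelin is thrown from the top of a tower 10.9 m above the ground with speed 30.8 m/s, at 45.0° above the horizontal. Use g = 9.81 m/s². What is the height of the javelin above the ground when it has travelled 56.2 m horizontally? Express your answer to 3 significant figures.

34.4 m

v_x = 30.8 cos 45.0° = 21.78 m/s, v_y0 = 30.8 sin 45.0° = 21.78 m/s.
Time to reach x = 56.2 m: t = x / v_x = 56.2 / 21.78 = 2.580 s.
y = 10.9 + v_y0 t − ½ g t² = 10.9 + 21.78×2.580 − 4.905×2.580² = 34.4 m.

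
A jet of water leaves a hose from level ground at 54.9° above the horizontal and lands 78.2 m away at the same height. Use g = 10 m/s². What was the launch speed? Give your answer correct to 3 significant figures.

On level ground, R = v₀² sin(2θ) / g, so v₀ = √(R g / sin 2θ).
sin(2 × 54.9°) = 0.9409.
v₀ = √(78.2 × 10 / 0.9409) = √831.1 = 28.8 m/s.

28.8 m/s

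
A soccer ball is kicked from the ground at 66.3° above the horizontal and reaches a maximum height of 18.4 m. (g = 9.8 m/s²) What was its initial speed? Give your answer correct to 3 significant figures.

At maximum height v_y = 0, so (v₀ sin θ)² = 2 g H.
v₀ sin 66.3° = √(2 × 9.8 × 18.4) = 18.99 m/s.
v₀ = 18.99 / sin 66.3° = 18.99 / 0.9157 = 20.7 m/s.

20.7 m/s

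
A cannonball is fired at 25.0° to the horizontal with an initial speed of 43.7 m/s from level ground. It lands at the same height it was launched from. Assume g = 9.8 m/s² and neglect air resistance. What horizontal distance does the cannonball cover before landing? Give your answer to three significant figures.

149 m

Components: v_x = 43.7 cos 25.0° = 39.61 m/s, v_y = 43.7 sin 25.0° = 18.47 m/s.
Time of flight (same landing height): t = 2 v_y / g = 2 × 18.47 / 9.8 = 3.769 s.
Range: R = v_x · t = 39.61 × 3.769 = 149 m.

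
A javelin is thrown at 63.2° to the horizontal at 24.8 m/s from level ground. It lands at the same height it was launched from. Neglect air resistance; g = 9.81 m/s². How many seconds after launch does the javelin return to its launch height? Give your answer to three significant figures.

4.51 s

Vertical component: v_y = 24.8 sin 63.2° = 22.14 m/s.
For a projectile landing at launch height, time of flight is t = 2 v_y / g = 2 × 22.14 / 9.81 = 4.51 s.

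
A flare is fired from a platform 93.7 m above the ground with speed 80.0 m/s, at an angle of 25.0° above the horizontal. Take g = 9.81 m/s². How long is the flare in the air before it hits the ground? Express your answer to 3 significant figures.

Vertical component: v_y = 80.0 sin 25.0° = 33.81 m/s.
Taking up as positive with launch at y = 93.7 m, landing at y = 0: 0 = 93.7 + 33.81 t − ½(9.81) t².
Solving 4.905 t² − 33.81 t − 93.7 = 0 gives t = [33.81 + √(33.81² + 4·4.905·93.7)] / 9.810 = 9.01 s.

9.01 s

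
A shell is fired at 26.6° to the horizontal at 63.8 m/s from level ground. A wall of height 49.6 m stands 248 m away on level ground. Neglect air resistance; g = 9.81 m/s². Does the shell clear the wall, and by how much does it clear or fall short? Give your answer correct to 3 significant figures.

v_x = 63.8 cos 26.6° = 57.05 m/s; v_y0 = 63.8 sin 26.6° = 28.57 m/s.
Time to reach the wall: t = 248 / 57.05 = 4.347 s.
Height at that point: y = 28.57×4.347 − 4.905×4.347² = 31.51 m.
That is 49.6 − 31.51 = 18.1 m below the top of the wall, so the shell does not clear it.

No — it falls 18.1 m short of clearing the wall.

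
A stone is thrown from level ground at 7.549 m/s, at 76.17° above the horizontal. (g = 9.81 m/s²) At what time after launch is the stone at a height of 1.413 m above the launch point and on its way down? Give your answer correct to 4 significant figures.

v_y0 = 7.549 sin 76.17° = 7.3301 m/s.
Set y = v_y0 t − ½ g t² = 1.413: 4.905 t² − 7.3301 t + 1.413 = 0.
t = [7.3301 ± √(53.730 − 27.723)] / 9.81 = (7.3301 ± 5.0997) / 9.81, giving t = 0.2274 s or t = 1.267 s.
On the way down corresponds to the larger root: t = 1.267 s.

1.267 s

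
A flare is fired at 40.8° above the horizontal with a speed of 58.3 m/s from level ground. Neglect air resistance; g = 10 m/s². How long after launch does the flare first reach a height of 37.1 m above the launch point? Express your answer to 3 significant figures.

v_y0 = 58.3 sin 40.8° = 38.09 m/s.
Set y = v_y0 t − ½ g t² = 37.1: 5.000 t² − 38.09 t + 37.1 = 0.
t = [38.09 ± √(1451 − 742.0)] / 10 = (38.09 ± 26.63) / 10, giving t = 1.15 s or t = 6.47 s.
The flare is on the way up at the first time, so t = 1.15 s.

1.15 s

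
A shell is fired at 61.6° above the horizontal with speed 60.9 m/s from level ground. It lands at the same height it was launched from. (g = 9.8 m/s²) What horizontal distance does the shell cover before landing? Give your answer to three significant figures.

317 m

Components: v_x = 60.9 cos 61.6° = 28.97 m/s, v_y = 60.9 sin 61.6° = 53.57 m/s.
Time of flight (same landing height): t = 2 v_y / g = 2 × 53.57 / 9.8 = 10.93 s.
Range: R = v_x · t = 28.97 × 10.93 = 317 m.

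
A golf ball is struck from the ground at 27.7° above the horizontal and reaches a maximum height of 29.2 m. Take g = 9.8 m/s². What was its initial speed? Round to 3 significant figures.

51.5 m/s

At maximum height v_y = 0, so (v₀ sin θ)² = 2 g H.
v₀ sin 27.7° = √(2 × 9.8 × 29.2) = 23.92 m/s.
v₀ = 23.92 / sin 27.7° = 23.92 / 0.4648 = 51.5 m/s.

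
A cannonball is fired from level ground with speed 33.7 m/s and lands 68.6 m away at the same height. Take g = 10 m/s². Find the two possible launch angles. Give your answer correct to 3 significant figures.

Level-ground range: R = v₀² sin(2θ)/g ⇒ sin 2θ = R g / v₀² = 68.6×10/33.7² = 0.6040.
2θ = arcsin(0.6040) = 37.16° or 180° − 37.16° = 142.84°.
So θ = 18.6° or θ = 71.4°.

18.6° and 71.4°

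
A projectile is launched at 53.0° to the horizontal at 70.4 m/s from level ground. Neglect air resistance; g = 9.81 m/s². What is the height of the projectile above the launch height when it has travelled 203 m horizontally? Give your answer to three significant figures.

v_x = 70.4 cos 53.0° = 42.37 m/s, v_y0 = 70.4 sin 53.0° = 56.22 m/s.
Time to reach x = 203 m: t = x / v_x = 203 / 42.37 = 4.791 s.
y = v_y0 t − ½ g t² = 56.22×4.791 − 4.905×4.791² = 157 m.

157 m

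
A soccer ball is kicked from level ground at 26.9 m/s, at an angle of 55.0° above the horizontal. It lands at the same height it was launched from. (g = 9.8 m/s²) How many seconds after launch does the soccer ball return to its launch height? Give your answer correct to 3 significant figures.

4.50 s

Vertical component: v_y = 26.9 sin 55.0° = 22.04 m/s.
For a projectile landing at launch height, time of flight is t = 2 v_y / g = 2 × 22.04 / 9.8 = 4.50 s.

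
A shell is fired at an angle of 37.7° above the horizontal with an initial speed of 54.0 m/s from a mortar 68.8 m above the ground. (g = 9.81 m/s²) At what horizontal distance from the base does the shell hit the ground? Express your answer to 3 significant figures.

359 m

Components: v_x = 54.0 cos 37.7° = 42.73 m/s, v_y = 54.0 sin 37.7° = 33.02 m/s.
Vertical: 0 = 68.8 + 33.02 t − ½(9.81) t² ⇒ 4.905 t² − 33.02 t − 68.8 = 0.
t = [33.02 + √(1090 + 1350)] / 9.810 = 8.401 s.
Horizontal: R = v_x · t = 42.73 × 8.401 = 359 m.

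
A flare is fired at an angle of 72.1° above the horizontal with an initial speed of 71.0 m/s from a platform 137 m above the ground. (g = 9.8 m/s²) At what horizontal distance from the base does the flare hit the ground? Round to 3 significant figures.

340 m

Components: v_x = 71.0 cos 72.1° = 21.82 m/s, v_y = 71.0 sin 72.1° = 67.56 m/s.
Vertical: 0 = 137 + 67.56 t − ½(9.8) t² ⇒ 4.900 t² − 67.56 t − 137 = 0.
t = [67.56 + √(4564 + 2685)] / 9.800 = 15.58 s.
Horizontal: R = v_x · t = 21.82 × 15.58 = 340 m.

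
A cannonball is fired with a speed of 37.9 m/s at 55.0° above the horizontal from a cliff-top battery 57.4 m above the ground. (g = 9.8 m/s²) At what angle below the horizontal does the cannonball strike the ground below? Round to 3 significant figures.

v_x = 37.9 cos 55.0° = 21.74 m/s.
At impact |v_y| = √(v_y0² + 2 g h) = √(31.05² + 2×9.8×57.4) = 45.71 m/s.
Angle below horizontal = arctan(|v_y| / v_x) = arctan(45.71 / 21.74) = 64.6°.

64.6°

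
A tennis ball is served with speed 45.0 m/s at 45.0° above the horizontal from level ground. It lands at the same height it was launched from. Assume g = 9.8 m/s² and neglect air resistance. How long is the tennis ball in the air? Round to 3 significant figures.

Vertical component: v_y = 45.0 sin 45.0° = 31.82 m/s.
For a projectile landing at launch height, time of flight is t = 2 v_y / g = 2 × 31.82 / 9.8 = 6.49 s.

6.49 s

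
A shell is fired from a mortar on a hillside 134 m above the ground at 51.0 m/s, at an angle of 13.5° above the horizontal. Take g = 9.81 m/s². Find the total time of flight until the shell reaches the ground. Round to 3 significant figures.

Vertical component: v_y = 51.0 sin 13.5° = 11.91 m/s.
Taking up as positive with launch at y = 134 m, landing at y = 0: 0 = 134 + 11.91 t − ½(9.81) t².
Solving 4.905 t² − 11.91 t − 134 = 0 gives t = [11.91 + √(11.91² + 4·4.905·134)] / 9.810 = 6.58 s.

6.58 s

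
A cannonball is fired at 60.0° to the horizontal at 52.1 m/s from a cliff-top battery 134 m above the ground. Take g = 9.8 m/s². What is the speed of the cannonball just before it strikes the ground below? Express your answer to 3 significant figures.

v_x = 52.1 cos 60.0° = 26.05 m/s is unchanged throughout.
For the vertical component, v_y² = v_y0² + 2 g h = (45.12)² + 2×9.8×134 = 4662, so |v_y| = 68.28 m/s.
Impact speed = √(v_x² + v_y²) = √(678.6 + 4662) = 73.1 m/s.

73.1 m/s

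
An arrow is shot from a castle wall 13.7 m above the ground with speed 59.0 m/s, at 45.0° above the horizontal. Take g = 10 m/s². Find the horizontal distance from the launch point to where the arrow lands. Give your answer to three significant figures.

Components: v_x = 59.0 cos 45.0° = 41.72 m/s, v_y = 59.0 sin 45.0° = 41.72 m/s.
Vertical: 0 = 13.7 + 41.72 t − ½(10) t² ⇒ 5.000 t² − 41.72 t − 13.7 = 0.
t = [41.72 + √(1741 + 274.0)] / 10.00 = 8.661 s.
Horizontal: R = v_x · t = 41.72 × 8.661 = 361 m.

361 m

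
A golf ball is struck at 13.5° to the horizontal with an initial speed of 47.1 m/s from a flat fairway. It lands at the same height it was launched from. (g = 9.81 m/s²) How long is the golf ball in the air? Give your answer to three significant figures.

2.24 s

Vertical component: v_y = 47.1 sin 13.5° = 11.00 m/s.
For a projectile landing at launch height, time of flight is t = 2 v_y / g = 2 × 11.00 / 9.81 = 2.24 s.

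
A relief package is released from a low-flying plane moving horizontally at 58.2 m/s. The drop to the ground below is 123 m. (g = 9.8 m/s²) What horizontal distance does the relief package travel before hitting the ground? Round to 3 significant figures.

292 m

Initial vertical velocity is zero, so the fall time comes from h = ½ g t²: t = √(2 × 123 / 9.8) = 5.010 s.
Horizontal motion is uniform at 58.2 m/s, so x = 58.2 × 5.010 = 292 m.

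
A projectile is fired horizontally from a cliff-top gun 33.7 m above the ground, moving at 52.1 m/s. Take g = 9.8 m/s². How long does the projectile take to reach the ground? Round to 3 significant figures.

The horizontal speed doesn't affect the fall. With v_y0 = 0, h = ½ g t².
t = √(2 × 33.7 / 9.8) = √6.878 = 2.62 s.

2.62 s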